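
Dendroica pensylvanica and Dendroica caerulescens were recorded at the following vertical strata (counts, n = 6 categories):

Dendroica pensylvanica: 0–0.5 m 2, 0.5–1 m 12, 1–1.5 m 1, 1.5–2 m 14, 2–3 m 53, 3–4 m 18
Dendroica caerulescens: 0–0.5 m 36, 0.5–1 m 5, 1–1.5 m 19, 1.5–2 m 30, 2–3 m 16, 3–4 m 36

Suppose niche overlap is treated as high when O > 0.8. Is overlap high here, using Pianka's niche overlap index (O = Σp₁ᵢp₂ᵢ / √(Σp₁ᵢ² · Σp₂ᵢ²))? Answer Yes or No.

Proportions for Dendroica pensylvanica (n=100): 2/100=0.0200, 12/100=0.1200, 1/100=0.0100, 14/100=0.1400, 53/100=0.5300, 18/100=0.1800
Proportions for Dendroica caerulescens (n=142): 36/142=0.2535, 5/142=0.0352, 19/142=0.1338, 30/142=0.2113, 16/142=0.1127, 36/142=0.2535
Σ p₁ᵢp₂ᵢ = 0.005070 + 0.004224 + 0.001338 + 0.029582 + 0.059731 + 0.045630 = 0.145575
Σp_1ᵢ² = 0.0200² + 0.1200² + 0.0100² + 0.1400² + 0.5300² + 0.1800² = 0.000400 + 0.014400 + 0.000100 + 0.019600 + 0.280900 + 0.032400 = 0.347800
Σp_2ᵢ² = 0.2535² + 0.0352² + 0.1338² + 0.2113² + 0.1127² + 0.2535² = 0.064262 + 0.001239 + 0.017902 + 0.044648 + 0.012701 + 0.064262 = 0.205014
O = 0.145575 / √(0.347800 × 0.205014) = 0.145575 / 0.2670278 = 0.5452
O = 0.5452 < 0.8 → No.

No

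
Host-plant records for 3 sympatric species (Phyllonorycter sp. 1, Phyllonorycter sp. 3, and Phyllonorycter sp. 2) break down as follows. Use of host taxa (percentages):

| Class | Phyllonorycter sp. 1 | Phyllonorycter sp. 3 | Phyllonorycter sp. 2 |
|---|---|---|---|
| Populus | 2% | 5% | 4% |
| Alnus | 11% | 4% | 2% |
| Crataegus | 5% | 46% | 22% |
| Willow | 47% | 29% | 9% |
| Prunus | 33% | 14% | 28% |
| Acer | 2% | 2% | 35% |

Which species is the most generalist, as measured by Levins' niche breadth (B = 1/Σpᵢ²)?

Phyllonorycter sp. 2

Convert percentages to proportions (divide by 100).
Σp_1ᵢ² = 0.02² + 0.11² + 0.05² + 0.47² + 0.33² + 0.02² = 0.0004 + 0.0121 + 0.0025 + 0.2209 + 0.1089 + 0.0004 = 0.3452
B_1 = 1 / 0.3452 = 2.8969
Σp_3ᵢ² = 0.05² + 0.04² + 0.46² + 0.29² + 0.14² + 0.02² = 0.0025 + 0.0016 + 0.2116 + 0.0841 + 0.0196 + 0.0004 = 0.3198
B_3 = 1 / 0.3198 = 3.1270
Σp_2ᵢ² = 0.04² + 0.02² + 0.22² + 0.09² + 0.28² + 0.35² = 0.0016 + 0.0004 + 0.0484 + 0.0081 + 0.0784 + 0.1225 = 0.2594
B_2 = 1 / 0.2594 = 3.8551
Highest B → broadest niche (most generalist): Phyllonorycter sp. 2 (B = 3.86).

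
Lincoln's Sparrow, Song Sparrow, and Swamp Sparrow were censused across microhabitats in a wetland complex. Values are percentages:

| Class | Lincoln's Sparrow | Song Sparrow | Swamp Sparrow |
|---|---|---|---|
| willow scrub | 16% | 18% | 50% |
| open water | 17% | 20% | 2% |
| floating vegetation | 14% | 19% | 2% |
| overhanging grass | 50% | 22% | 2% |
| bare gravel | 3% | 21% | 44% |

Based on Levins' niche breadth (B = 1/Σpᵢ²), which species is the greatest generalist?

Convert percentages to proportions (divide by 100).
Σp_Lincᵢ² = 0.16² + 0.17² + 0.14² + 0.50² + 0.03² = 0.0256 + 0.0289 + 0.0196 + 0.2500 + 0.0009 = 0.3250
B_Linc = 1 / 0.3250 = 3.0769
Σp_Songᵢ² = 0.18² + 0.20² + 0.19² + 0.22² + 0.21² = 0.0324 + 0.0400 + 0.0361 + 0.0484 + 0.0441 = 0.2010
B_Song = 1 / 0.2010 = 4.9751
Σp_Swamᵢ² = 0.50² + 0.02² + 0.02² + 0.02² + 0.44² = 0.2500 + 0.0004 + 0.0004 + 0.0004 + 0.1936 = 0.4448
B_Swam = 1 / 0.4448 = 2.2482
Highest B → broadest niche (most generalist): Song Sparrow (B = 4.98).

Song Sparrow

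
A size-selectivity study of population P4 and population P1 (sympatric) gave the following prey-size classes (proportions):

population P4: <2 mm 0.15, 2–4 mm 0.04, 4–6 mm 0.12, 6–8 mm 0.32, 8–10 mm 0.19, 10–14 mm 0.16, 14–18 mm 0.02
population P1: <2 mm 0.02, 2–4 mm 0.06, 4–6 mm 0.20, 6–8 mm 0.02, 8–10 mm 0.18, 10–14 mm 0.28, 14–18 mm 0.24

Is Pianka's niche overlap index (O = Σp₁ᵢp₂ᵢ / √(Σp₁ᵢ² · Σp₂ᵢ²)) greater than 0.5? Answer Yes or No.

Σ p₁ᵢp₂ᵢ = 0.0030 + 0.0024 + 0.0240 + 0.0064 + 0.0342 + 0.0448 + 0.0048 = 0.1196
Σp_1ᵢ² = 0.15² + 0.04² + 0.12² + 0.32² + 0.19² + 0.16² + 0.02² = 0.0225 + 0.0016 + 0.0144 + 0.1024 + 0.0361 + 0.0256 + 0.0004 = 0.2030
Σp_2ᵢ² = 0.02² + 0.06² + 0.20² + 0.02² + 0.18² + 0.28² + 0.24² = 0.0004 + 0.0036 + 0.0400 + 0.0004 + 0.0324 + 0.0784 + 0.0576 = 0.2128
O = 0.1196 / √(0.2030 × 0.2128) = 0.1196 / 0.20784 = 0.5754
O = 0.5754 > 0.5 → Yes.

Yes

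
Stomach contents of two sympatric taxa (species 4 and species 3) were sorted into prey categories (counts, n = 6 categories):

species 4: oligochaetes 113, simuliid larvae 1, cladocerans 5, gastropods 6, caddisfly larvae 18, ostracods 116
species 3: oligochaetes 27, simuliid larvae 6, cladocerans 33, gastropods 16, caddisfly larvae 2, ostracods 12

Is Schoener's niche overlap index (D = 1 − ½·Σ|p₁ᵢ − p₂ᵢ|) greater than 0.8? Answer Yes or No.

Proportions for species 4 (n=259): 113/259=0.4363, 1/259=0.0039, 5/259=0.0193, 6/259=0.0232, 18/259=0.0695, 116/259=0.4479
Proportions for species 3 (n=96): 27/96=0.2813, 6/96=0.0625, 33/96=0.3438, 16/96=0.1667, 2/96=0.0208, 12/96=0.1250
Σ|p₁ᵢ − p₂ᵢ| = 0.1550 + 0.0586 + 0.3245 + 0.1435 + 0.0487 + 0.3229 = 1.0532
D = 1 − ½ × 1.0532 = 1 − 0.52660 = 0.47340
D = 0.47340 < 0.8 → No.

No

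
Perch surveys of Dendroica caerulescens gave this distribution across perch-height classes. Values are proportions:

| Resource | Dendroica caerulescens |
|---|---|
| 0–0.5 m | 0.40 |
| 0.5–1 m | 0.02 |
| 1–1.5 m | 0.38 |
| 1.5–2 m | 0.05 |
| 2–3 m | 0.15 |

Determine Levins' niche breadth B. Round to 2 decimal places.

3.03

Σpᵢ² = 0.40² + 0.02² + 0.38² + 0.05² + 0.15² = 0.1600 + 0.0004 + 0.1444 + 0.0025 + 0.0225 = 0.3298
B = 1 / 0.3298 = 3.0321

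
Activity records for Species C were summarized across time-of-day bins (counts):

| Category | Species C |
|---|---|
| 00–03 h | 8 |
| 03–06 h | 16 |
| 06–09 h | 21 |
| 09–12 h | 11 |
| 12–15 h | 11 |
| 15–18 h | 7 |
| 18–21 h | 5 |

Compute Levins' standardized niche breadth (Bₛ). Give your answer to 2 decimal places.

0.80

Proportions for Species C (n=79): 8/79=0.1013, 16/79=0.2025, 21/79=0.2658, 11/79=0.1392, 11/79=0.1392, 7/79=0.0886, 5/79=0.0633
Σpᵢ² = 0.1013² + 0.2025² + 0.2658² + 0.1392² + 0.1392² + 0.0886² + 0.0633² = 0.010262 + 0.041006 + 0.070650 + 0.019377 + 0.019377 + 0.007850 + 0.004007 = 0.172529
B = 1 / 0.172529 = 5.7961
Bₛ = (B − 1)/(n − 1) = (5.7961 − 1)/(7 − 1) = 4.7961/6 = 0.7994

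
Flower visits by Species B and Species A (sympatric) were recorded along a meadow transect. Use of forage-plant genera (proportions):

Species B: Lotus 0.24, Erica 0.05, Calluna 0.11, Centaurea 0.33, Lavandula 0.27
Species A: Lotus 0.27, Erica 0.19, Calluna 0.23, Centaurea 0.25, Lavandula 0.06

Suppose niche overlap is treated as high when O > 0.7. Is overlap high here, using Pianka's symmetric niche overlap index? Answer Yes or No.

Σ p₁ᵢp₂ᵢ = 0.0648 + 0.0095 + 0.0253 + 0.0825 + 0.0162 = 0.1983
Σp_1ᵢ² = 0.24² + 0.05² + 0.11² + 0.33² + 0.27² = 0.0576 + 0.0025 + 0.0121 + 0.1089 + 0.0729 = 0.2540
Σp_2ᵢ² = 0.27² + 0.19² + 0.23² + 0.25² + 0.06² = 0.0729 + 0.0361 + 0.0529 + 0.0625 + 0.0036 = 0.2280
O = 0.1983 / √(0.2540 × 0.2280) = 0.1983 / 0.24065 = 0.8240
O = 0.8240 > 0.7 → Yes.

Yes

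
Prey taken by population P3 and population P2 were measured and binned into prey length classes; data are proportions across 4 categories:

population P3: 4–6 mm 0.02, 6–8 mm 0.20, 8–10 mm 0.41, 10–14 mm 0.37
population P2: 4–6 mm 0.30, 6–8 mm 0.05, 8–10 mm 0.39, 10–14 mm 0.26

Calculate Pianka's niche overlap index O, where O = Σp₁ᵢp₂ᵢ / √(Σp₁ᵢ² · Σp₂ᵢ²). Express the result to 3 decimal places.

Σ p₁ᵢp₂ᵢ = 0.0060 + 0.0100 + 0.1599 + 0.0962 = 0.2721
Σp_1ᵢ² = 0.02² + 0.20² + 0.41² + 0.37² = 0.0004 + 0.0400 + 0.1681 + 0.1369 = 0.3454
Σp_2ᵢ² = 0.30² + 0.05² + 0.39² + 0.26² = 0.0900 + 0.0025 + 0.1521 + 0.0676 = 0.3122
O = 0.2721 / √(0.3454 × 0.3122) = 0.2721 / 0.328381 = 0.82861

0.829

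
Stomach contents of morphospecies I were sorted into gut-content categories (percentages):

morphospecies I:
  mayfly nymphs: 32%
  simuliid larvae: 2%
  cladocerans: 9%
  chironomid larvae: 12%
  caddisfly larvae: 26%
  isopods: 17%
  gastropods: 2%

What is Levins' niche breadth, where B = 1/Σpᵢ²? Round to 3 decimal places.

Convert percentages to proportions (divide by 100).
Σpᵢ² = 0.32² + 0.02² + 0.09² + 0.12² + 0.26² + 0.17² + 0.02² = 0.1024 + 0.0004 + 0.0081 + 0.0144 + 0.0676 + 0.0289 + 0.0004 = 0.2222
B = 1 / 0.2222 = 4.50045

4.500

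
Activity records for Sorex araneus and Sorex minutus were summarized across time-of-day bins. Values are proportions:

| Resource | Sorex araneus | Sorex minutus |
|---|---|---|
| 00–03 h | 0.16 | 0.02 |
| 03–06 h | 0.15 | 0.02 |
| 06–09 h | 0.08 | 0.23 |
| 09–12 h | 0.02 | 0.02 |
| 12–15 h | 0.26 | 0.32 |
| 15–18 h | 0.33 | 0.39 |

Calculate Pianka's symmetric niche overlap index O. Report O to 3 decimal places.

0.887

Σ p₁ᵢp₂ᵢ = 0.0032 + 0.0030 + 0.0184 + 0.0004 + 0.0832 + 0.1287 = 0.2369
Σp_1ᵢ² = 0.16² + 0.15² + 0.08² + 0.02² + 0.26² + 0.33² = 0.0256 + 0.0225 + 0.0064 + 0.0004 + 0.0676 + 0.1089 = 0.2314
Σp_2ᵢ² = 0.02² + 0.02² + 0.23² + 0.02² + 0.32² + 0.39² = 0.0004 + 0.0004 + 0.0529 + 0.0004 + 0.1024 + 0.1521 = 0.3086
O = 0.2369 / √(0.2314 × 0.3086) = 0.2369 / 0.267227 = 0.88651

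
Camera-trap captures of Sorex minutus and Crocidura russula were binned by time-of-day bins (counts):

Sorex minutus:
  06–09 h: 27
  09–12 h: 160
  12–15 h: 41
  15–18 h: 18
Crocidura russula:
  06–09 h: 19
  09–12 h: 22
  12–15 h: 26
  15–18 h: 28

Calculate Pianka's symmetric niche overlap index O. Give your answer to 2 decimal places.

0.69

Proportions for Sorex minutus (n=246): 27/246=0.1098, 160/246=0.6504, 41/246=0.1667, 18/246=0.0732
Proportions for Crocidura russula (n=95): 19/95=0.2000, 22/95=0.2316, 26/95=0.2737, 28/95=0.2947
Σ p₁ᵢp₂ᵢ = 0.021960 + 0.150633 + 0.045626 + 0.021572 = 0.239791
Σp_1ᵢ² = 0.1098² + 0.6504² + 0.1667² + 0.0732² = 0.012056 + 0.423020 + 0.027789 + 0.005358 = 0.468223
Σp_2ᵢ² = 0.2000² + 0.2316² + 0.2737² + 0.2947² = 0.040000 + 0.053639 + 0.074912 + 0.086848 = 0.255399
O = 0.239791 / √(0.468223 × 0.255399) = 0.239791 / 0.3458087 = 0.6934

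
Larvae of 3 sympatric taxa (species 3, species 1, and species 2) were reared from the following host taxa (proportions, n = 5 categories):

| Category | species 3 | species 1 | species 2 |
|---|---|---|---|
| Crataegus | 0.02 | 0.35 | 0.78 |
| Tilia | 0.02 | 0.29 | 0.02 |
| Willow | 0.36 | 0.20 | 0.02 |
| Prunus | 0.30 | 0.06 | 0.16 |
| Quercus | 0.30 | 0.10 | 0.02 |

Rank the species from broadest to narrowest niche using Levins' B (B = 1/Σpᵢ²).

Σp_3ᵢ² = 0.02² + 0.02² + 0.36² + 0.30² + 0.30² = 0.0004 + 0.0004 + 0.1296 + 0.0900 + 0.0900 = 0.3104
B_3 = 1 / 0.3104 = 3.2216
Σp_1ᵢ² = 0.35² + 0.29² + 0.20² + 0.06² + 0.10² = 0.1225 + 0.0841 + 0.0400 + 0.0036 + 0.0100 = 0.2602
B_1 = 1 / 0.2602 = 3.8432
Σp_2ᵢ² = 0.78² + 0.02² + 0.02² + 0.16² + 0.02² = 0.6084 + 0.0004 + 0.0004 + 0.0256 + 0.0004 = 0.6352
B_2 = 1 / 0.6352 = 1.5743
Ranking by B (broadest → narrowest): species 1 (3.84) > species 3 (3.22) > species 2 (1.57)

species 1 > species 3 > species 2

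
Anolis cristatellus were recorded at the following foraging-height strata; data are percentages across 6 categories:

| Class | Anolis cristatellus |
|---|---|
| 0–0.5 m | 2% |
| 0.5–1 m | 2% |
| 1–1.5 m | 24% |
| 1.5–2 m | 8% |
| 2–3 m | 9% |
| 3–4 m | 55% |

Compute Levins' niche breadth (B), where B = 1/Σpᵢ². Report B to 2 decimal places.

Convert percentages to proportions (divide by 100).
Σpᵢ² = 0.02² + 0.02² + 0.24² + 0.08² + 0.09² + 0.55² = 0.0004 + 0.0004 + 0.0576 + 0.0064 + 0.0081 + 0.3025 = 0.3754
B = 1 / 0.3754 = 2.6638

2.66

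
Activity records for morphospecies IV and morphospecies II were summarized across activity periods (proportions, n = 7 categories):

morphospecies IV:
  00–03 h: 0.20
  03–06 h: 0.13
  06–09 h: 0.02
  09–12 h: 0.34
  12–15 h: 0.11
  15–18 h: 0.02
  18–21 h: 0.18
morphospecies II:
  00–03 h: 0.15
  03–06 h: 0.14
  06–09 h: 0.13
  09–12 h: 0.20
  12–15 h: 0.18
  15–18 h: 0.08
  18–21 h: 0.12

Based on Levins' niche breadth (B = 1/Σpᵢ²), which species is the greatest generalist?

morphospecies II

Σp_IVᵢ² = 0.20² + 0.13² + 0.02² + 0.34² + 0.11² + 0.02² + 0.18² = 0.0400 + 0.0169 + 0.0004 + 0.1156 + 0.0121 + 0.0004 + 0.0324 = 0.2178
B_IV = 1 / 0.2178 = 4.5914
Σp_IIᵢ² = 0.15² + 0.14² + 0.13² + 0.20² + 0.18² + 0.08² + 0.12² = 0.0225 + 0.0196 + 0.0169 + 0.0400 + 0.0324 + 0.0064 + 0.0144 = 0.1522
B_II = 1 / 0.1522 = 6.5703
Highest B → broadest niche (most generalist): morphospecies II (B = 6.57).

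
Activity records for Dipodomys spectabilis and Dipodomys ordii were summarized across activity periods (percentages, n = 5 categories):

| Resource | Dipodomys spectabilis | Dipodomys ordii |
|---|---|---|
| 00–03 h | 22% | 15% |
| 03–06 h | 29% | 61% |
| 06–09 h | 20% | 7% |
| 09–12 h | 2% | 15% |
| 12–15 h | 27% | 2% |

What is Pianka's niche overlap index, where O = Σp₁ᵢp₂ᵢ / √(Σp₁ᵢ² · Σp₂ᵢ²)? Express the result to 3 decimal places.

0.721

Convert percentages to proportions (divide by 100).
Σ p₁ᵢp₂ᵢ = 0.0330 + 0.1769 + 0.0140 + 0.0030 + 0.0054 = 0.2323
Σp_1ᵢ² = 0.22² + 0.29² + 0.20² + 0.02² + 0.27² = 0.0484 + 0.0841 + 0.0400 + 0.0004 + 0.0729 = 0.2458
Σp_2ᵢ² = 0.15² + 0.61² + 0.07² + 0.15² + 0.02² = 0.0225 + 0.3721 + 0.0049 + 0.0225 + 0.0004 = 0.4224
O = 0.2323 / √(0.2458 × 0.4224) = 0.2323 / 0.322220 = 0.72094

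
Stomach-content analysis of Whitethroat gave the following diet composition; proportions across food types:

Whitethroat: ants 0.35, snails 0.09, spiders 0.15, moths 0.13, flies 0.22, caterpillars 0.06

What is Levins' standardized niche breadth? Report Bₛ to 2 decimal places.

0.70

Σpᵢ² = 0.35² + 0.09² + 0.15² + 0.13² + 0.22² + 0.06² = 0.1225 + 0.0081 + 0.0225 + 0.0169 + 0.0484 + 0.0036 = 0.2220
B = 1 / 0.2220 = 4.5045
Bₛ = (B − 1)/(n − 1) = (4.5045 − 1)/(6 − 1) = 3.5045/5 = 0.7009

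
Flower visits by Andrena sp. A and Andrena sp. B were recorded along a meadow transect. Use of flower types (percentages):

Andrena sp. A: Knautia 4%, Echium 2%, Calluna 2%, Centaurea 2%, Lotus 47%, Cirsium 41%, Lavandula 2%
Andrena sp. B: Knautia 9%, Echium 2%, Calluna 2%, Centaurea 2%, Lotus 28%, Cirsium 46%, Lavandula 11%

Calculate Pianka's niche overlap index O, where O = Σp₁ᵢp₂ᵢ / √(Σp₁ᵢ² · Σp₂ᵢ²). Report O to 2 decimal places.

Convert percentages to proportions (divide by 100).
Σ p₁ᵢp₂ᵢ = 0.0036 + 0.0004 + 0.0004 + 0.0004 + 0.1316 + 0.1886 + 0.0022 = 0.3272
Σp_1ᵢ² = 0.04² + 0.02² + 0.02² + 0.02² + 0.47² + 0.41² + 0.02² = 0.0016 + 0.0004 + 0.0004 + 0.0004 + 0.2209 + 0.1681 + 0.0004 = 0.3922
Σp_2ᵢ² = 0.09² + 0.02² + 0.02² + 0.02² + 0.28² + 0.46² + 0.11² = 0.0081 + 0.0004 + 0.0004 + 0.0004 + 0.0784 + 0.2116 + 0.0121 = 0.3114
O = 0.3272 / √(0.3922 × 0.3114) = 0.3272 / 0.34947 = 0.9363

0.94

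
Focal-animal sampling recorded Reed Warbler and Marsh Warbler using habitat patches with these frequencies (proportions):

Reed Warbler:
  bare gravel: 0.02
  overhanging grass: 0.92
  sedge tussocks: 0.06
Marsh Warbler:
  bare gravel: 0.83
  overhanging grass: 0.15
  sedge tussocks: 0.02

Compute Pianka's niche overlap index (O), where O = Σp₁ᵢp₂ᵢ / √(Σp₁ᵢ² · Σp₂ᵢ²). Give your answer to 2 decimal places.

Σ p₁ᵢp₂ᵢ = 0.0166 + 0.1380 + 0.0012 = 0.1558
Σp_1ᵢ² = 0.02² + 0.92² + 0.06² = 0.0004 + 0.8464 + 0.0036 = 0.8504
Σp_2ᵢ² = 0.83² + 0.15² + 0.02² = 0.6889 + 0.0225 + 0.0004 = 0.7118
O = 0.1558 / √(0.8504 × 0.7118) = 0.1558 / 0.77802 = 0.2003

0.20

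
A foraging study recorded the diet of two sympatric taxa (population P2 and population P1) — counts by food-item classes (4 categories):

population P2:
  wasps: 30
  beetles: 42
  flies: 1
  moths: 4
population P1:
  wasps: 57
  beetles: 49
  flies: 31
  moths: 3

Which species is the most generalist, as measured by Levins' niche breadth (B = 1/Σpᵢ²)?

Proportions for population P2 (n=77): 30/77=0.3896, 42/77=0.5455, 1/77=0.0130, 4/77=0.0519
Proportions for population P1 (n=140): 57/140=0.4071, 49/140=0.3500, 31/140=0.2214, 3/140=0.0214
Σp_P2ᵢ² = 0.3896² + 0.5455² + 0.0130² + 0.0519² = 0.151788 + 0.297570 + 0.000169 + 0.002694 = 0.452221
B_P2 = 1 / 0.452221 = 2.2113
Σp_P1ᵢ² = 0.4071² + 0.3500² + 0.2214² + 0.0214² = 0.165730 + 0.122500 + 0.049018 + 0.000458 = 0.337706
B_P1 = 1 / 0.337706 = 2.9612
Highest B → broadest niche (most generalist): population P1 (B = 2.96).

population P1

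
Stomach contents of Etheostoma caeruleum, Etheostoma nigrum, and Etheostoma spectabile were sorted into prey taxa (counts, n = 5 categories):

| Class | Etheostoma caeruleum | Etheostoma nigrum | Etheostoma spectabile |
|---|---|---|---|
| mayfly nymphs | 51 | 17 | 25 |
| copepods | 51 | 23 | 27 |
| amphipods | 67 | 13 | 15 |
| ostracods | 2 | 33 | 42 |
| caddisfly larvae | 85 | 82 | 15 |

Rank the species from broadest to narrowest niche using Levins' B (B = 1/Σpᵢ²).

Etheostoma spectabile > Etheostoma caeruleum > Etheostoma nigrum

Proportions for Etheostoma caeruleum (n=256): 51/256=0.1992, 51/256=0.1992, 67/256=0.2617, 2/256=0.0078, 85/256=0.3320
Proportions for Etheostoma nigrum (n=168): 17/168=0.1012, 23/168=0.1369, 13/168=0.0774, 33/168=0.1964, 82/168=0.4881
Proportions for Etheostoma spectabile (n=124): 25/124=0.2016, 27/124=0.2177, 15/124=0.1210, 42/124=0.3387, 15/124=0.1210
Σp_caerᵢ² = 0.1992² + 0.1992² + 0.2617² + 0.0078² + 0.3320² = 0.039681 + 0.039681 + 0.068487 + 0.000061 + 0.110224 = 0.258134
B_caer = 1 / 0.258134 = 3.8740
Σp_nigrᵢ² = 0.1012² + 0.1369² + 0.0774² + 0.1964² + 0.4881² = 0.010241 + 0.018742 + 0.005991 + 0.038573 + 0.238242 = 0.311789
B_nigr = 1 / 0.311789 = 3.2073
Σp_specᵢ² = 0.2016² + 0.2177² + 0.1210² + 0.3387² + 0.1210² = 0.040643 + 0.047393 + 0.014641 + 0.114718 + 0.014641 = 0.232036
B_spec = 1 / 0.232036 = 4.3097
Ranking by B (broadest → narrowest): Etheostoma spectabile (4.31) > Etheostoma caeruleum (3.87) > Etheostoma nigrum (3.21)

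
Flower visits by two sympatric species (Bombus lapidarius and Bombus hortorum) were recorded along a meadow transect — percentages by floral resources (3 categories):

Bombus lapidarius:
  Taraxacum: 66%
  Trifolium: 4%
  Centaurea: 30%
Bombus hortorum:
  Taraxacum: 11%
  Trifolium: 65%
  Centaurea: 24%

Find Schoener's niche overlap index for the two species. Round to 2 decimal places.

0.39

Convert percentages to proportions (divide by 100).
Σ|p₁ᵢ − p₂ᵢ| = 0.55 + 0.61 + 0.06 = 1.22
D = 1 − ½ × 1.22 = 1 − 0.610 = 0.3900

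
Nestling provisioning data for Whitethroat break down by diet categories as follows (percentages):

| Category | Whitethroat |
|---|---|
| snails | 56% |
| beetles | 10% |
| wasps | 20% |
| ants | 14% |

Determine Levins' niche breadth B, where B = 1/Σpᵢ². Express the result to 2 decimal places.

2.61

Convert percentages to proportions (divide by 100).
Σpᵢ² = 0.56² + 0.10² + 0.20² + 0.14² = 0.3136 + 0.0100 + 0.0400 + 0.0196 = 0.3832
B = 1 / 0.3832 = 2.6096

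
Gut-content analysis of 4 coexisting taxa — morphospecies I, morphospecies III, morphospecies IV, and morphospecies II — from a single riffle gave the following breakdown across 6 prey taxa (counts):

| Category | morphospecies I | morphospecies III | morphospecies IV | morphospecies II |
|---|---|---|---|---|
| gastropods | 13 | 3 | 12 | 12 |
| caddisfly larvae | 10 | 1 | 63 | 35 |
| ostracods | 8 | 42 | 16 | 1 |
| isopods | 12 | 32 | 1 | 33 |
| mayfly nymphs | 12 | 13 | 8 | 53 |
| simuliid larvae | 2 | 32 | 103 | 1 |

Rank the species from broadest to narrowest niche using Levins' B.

Proportions for morphospecies I (n=57): 13/57=0.2281, 10/57=0.1754, 8/57=0.1404, 12/57=0.2105, 12/57=0.2105, 2/57=0.0351
Proportions for morphospecies III (n=123): 3/123=0.0244, 1/123=0.0081, 42/123=0.3415, 32/123=0.2602, 13/123=0.1057, 32/123=0.2602
Proportions for morphospecies IV (n=203): 12/203=0.0591, 63/203=0.3103, 16/203=0.0788, 1/203=0.0049, 8/203=0.0394, 103/203=0.5074
Proportions for morphospecies II (n=135): 12/135=0.0889, 35/135=0.2593, 1/135=0.0074, 33/135=0.2444, 53/135=0.3926, 1/135=0.0074
Σp_Iᵢ² = 0.2281² + 0.1754² + 0.1404² + 0.2105² + 0.2105² + 0.0351² = 0.052030 + 0.030765 + 0.019712 + 0.044310 + 0.044310 + 0.001232 = 0.192359
B_I = 1 / 0.192359 = 5.1986
Σp_IIIᵢ² = 0.0244² + 0.0081² + 0.3415² + 0.2602² + 0.1057² + 0.2602² = 0.000595 + 0.000066 + 0.116622 + 0.067704 + 0.011172 + 0.067704 = 0.263863
B_III = 1 / 0.263863 = 3.7898
Σp_IVᵢ² = 0.0591² + 0.3103² + 0.0788² + 0.0049² + 0.0394² + 0.5074² = 0.003493 + 0.096286 + 0.006209 + 0.000024 + 0.001552 + 0.257455 = 0.365019
B_IV = 1 / 0.365019 = 2.7396
Σp_IIᵢ² = 0.0889² + 0.2593² + 0.0074² + 0.2444² + 0.3926² + 0.0074² = 0.007903 + 0.067236 + 0.000055 + 0.059731 + 0.154135 + 0.000055 = 0.289115
B_II = 1 / 0.289115 = 3.4588
Ranking by B (broadest → narrowest): morphospecies I (5.20) > morphospecies III (3.79) > morphospecies II (3.46) > morphospecies IV (2.74)

morphospecies I > morphospecies III > morphospecies II > morphospecies IV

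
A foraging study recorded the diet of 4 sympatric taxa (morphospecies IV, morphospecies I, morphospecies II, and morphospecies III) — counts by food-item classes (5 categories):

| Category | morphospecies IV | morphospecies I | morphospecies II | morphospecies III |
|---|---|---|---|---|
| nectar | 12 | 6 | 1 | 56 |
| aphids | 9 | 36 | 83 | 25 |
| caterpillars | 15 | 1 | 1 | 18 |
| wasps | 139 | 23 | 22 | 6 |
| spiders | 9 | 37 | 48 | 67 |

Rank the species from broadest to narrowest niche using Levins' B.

morphospecies III > morphospecies I > morphospecies II > morphospecies IV

Proportions for morphospecies IV (n=184): 12/184=0.0652, 9/184=0.0489, 15/184=0.0815, 139/184=0.7554, 9/184=0.0489
Proportions for morphospecies I (n=103): 6/103=0.0583, 36/103=0.3495, 1/103=0.0097, 23/103=0.2233, 37/103=0.3592
Proportions for morphospecies II (n=155): 1/155=0.0065, 83/155=0.5355, 1/155=0.0065, 22/155=0.1419, 48/155=0.3097
Proportions for morphospecies III (n=172): 56/172=0.3256, 25/172=0.1453, 18/172=0.1047, 6/172=0.0349, 67/172=0.3895
Σp_IVᵢ² = 0.0652² + 0.0489² + 0.0815² + 0.7554² + 0.0489² = 0.004251 + 0.002391 + 0.006642 + 0.570629 + 0.002391 = 0.586304
B_IV = 1 / 0.586304 = 1.7056
Σp_Iᵢ² = 0.0583² + 0.3495² + 0.0097² + 0.2233² + 0.3592² = 0.003399 + 0.122150 + 0.000094 + 0.049863 + 0.129025 = 0.304531
B_I = 1 / 0.304531 = 3.2837
Σp_IIᵢ² = 0.0065² + 0.5355² + 0.0065² + 0.1419² + 0.3097² = 0.000042 + 0.286760 + 0.000042 + 0.020136 + 0.095914 = 0.402894
B_II = 1 / 0.402894 = 2.4820
Σp_IIIᵢ² = 0.3256² + 0.1453² + 0.1047² + 0.0349² + 0.3895² = 0.106015 + 0.021112 + 0.010962 + 0.001218 + 0.151710 = 0.291017
B_III = 1 / 0.291017 = 3.4362
Ranking by B (broadest → narrowest): morphospecies III (3.44) > morphospecies I (3.28) > morphospecies II (2.48) > morphospecies IV (1.71)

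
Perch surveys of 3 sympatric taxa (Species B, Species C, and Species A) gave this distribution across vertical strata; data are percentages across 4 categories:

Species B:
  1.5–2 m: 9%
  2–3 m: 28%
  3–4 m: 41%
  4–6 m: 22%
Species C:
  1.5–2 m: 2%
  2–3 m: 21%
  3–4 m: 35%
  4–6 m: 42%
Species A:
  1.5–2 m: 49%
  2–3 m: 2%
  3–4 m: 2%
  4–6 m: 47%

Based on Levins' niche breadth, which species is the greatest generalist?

Species B

Convert percentages to proportions (divide by 100).
Σp_Bᵢ² = 0.09² + 0.28² + 0.41² + 0.22² = 0.0081 + 0.0784 + 0.1681 + 0.0484 = 0.3030
B_B = 1 / 0.3030 = 3.3003
Σp_Cᵢ² = 0.02² + 0.21² + 0.35² + 0.42² = 0.0004 + 0.0441 + 0.1225 + 0.1764 = 0.3434
B_C = 1 / 0.3434 = 2.9121
Σp_Aᵢ² = 0.49² + 0.02² + 0.02² + 0.47² = 0.2401 + 0.0004 + 0.0004 + 0.2209 = 0.4618
B_A = 1 / 0.4618 = 2.1654
Highest B → broadest niche (most generalist): Species B (B = 3.30).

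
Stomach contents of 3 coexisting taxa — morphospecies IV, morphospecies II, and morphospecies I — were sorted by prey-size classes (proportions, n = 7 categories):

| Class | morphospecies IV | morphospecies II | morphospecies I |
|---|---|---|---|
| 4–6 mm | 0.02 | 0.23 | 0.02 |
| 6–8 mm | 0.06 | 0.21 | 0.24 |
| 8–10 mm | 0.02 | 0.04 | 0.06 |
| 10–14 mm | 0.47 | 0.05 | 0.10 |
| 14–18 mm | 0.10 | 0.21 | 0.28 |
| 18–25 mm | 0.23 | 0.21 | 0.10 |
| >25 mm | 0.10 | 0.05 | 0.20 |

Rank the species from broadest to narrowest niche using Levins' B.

morphospecies II > morphospecies I > morphospecies IV

Σp_IVᵢ² = 0.02² + 0.06² + 0.02² + 0.47² + 0.10² + 0.23² + 0.10² = 0.0004 + 0.0036 + 0.0004 + 0.2209 + 0.0100 + 0.0529 + 0.0100 = 0.2982
B_IV = 1 / 0.2982 = 3.3535
Σp_IIᵢ² = 0.23² + 0.21² + 0.04² + 0.05² + 0.21² + 0.21² + 0.05² = 0.0529 + 0.0441 + 0.0016 + 0.0025 + 0.0441 + 0.0441 + 0.0025 = 0.1918
B_II = 1 / 0.1918 = 5.2138
Σp_Iᵢ² = 0.02² + 0.24² + 0.06² + 0.10² + 0.28² + 0.10² + 0.20² = 0.0004 + 0.0576 + 0.0036 + 0.0100 + 0.0784 + 0.0100 + 0.0400 = 0.2000
B_I = 1 / 0.2000 = 5.0000
Ranking by B (broadest → narrowest): morphospecies II (5.21) > morphospecies I (5.00) > morphospecies IV (3.35)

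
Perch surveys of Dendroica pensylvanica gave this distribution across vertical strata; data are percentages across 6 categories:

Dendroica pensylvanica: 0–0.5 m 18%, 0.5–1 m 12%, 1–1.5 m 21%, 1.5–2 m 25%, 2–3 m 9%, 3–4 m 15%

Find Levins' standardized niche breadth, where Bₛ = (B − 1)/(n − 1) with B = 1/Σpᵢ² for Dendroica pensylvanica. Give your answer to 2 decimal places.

0.89

Convert percentages to proportions (divide by 100).
Σpᵢ² = 0.18² + 0.12² + 0.21² + 0.25² + 0.09² + 0.15² = 0.0324 + 0.0144 + 0.0441 + 0.0625 + 0.0081 + 0.0225 = 0.1840
B = 1 / 0.1840 = 5.4348
Bₛ = (B − 1)/(n − 1) = (5.4348 − 1)/(6 − 1) = 4.4348/5 = 0.8870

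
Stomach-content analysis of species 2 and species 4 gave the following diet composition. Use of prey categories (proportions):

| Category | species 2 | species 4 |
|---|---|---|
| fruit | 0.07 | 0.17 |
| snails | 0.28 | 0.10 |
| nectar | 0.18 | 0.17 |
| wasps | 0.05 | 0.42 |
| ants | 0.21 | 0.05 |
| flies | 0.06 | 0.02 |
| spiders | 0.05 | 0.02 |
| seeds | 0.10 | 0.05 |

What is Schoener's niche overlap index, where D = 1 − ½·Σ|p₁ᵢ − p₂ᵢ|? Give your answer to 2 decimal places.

0.53

Σ|p₁ᵢ − p₂ᵢ| = 0.10 + 0.18 + 0.01 + 0.37 + 0.16 + 0.04 + 0.03 + 0.05 = 0.94
D = 1 − ½ × 0.94 = 1 − 0.470 = 0.5300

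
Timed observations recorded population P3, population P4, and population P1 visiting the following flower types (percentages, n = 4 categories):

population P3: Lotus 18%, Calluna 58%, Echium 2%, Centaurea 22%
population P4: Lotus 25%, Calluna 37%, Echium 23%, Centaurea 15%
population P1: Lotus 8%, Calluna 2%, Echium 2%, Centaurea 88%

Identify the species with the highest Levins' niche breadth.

population P4

Convert percentages to proportions (divide by 100).
Σp_P3ᵢ² = 0.18² + 0.58² + 0.02² + 0.22² = 0.0324 + 0.3364 + 0.0004 + 0.0484 = 0.4176
B_P3 = 1 / 0.4176 = 2.3946
Σp_P4ᵢ² = 0.25² + 0.37² + 0.23² + 0.15² = 0.0625 + 0.1369 + 0.0529 + 0.0225 = 0.2748
B_P4 = 1 / 0.2748 = 3.6390
Σp_P1ᵢ² = 0.08² + 0.02² + 0.02² + 0.88² = 0.0064 + 0.0004 + 0.0004 + 0.7744 = 0.7816
B_P1 = 1 / 0.7816 = 1.2794
Highest B → broadest niche (most generalist): population P4 (B = 3.64).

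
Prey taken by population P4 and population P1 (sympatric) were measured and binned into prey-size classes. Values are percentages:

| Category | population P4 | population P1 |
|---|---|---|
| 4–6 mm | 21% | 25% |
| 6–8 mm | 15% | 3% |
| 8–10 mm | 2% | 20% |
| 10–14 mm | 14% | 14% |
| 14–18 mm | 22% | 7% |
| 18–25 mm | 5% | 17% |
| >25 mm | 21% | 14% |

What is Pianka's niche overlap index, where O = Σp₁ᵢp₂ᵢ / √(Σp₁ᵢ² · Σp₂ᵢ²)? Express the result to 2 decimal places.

Convert percentages to proportions (divide by 100).
Σ p₁ᵢp₂ᵢ = 0.0525 + 0.0045 + 0.0040 + 0.0196 + 0.0154 + 0.0085 + 0.0294 = 0.1339
Σp_1ᵢ² = 0.21² + 0.15² + 0.02² + 0.14² + 0.22² + 0.05² + 0.21² = 0.0441 + 0.0225 + 0.0004 + 0.0196 + 0.0484 + 0.0025 + 0.0441 = 0.1816
Σp_2ᵢ² = 0.25² + 0.03² + 0.20² + 0.14² + 0.07² + 0.17² + 0.14² = 0.0625 + 0.0009 + 0.0400 + 0.0196 + 0.0049 + 0.0289 + 0.0196 = 0.1764
O = 0.1339 / √(0.1816 × 0.1764) = 0.1339 / 0.17898 = 0.7481

0.75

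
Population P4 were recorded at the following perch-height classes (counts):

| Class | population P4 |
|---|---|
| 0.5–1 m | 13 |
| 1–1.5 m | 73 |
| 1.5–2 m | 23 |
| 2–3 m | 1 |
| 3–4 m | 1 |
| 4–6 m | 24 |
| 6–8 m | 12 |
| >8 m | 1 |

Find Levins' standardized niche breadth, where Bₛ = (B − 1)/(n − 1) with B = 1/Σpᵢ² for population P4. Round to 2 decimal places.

0.32

Proportions for population P4 (n=148): 13/148=0.0878, 73/148=0.4932, 23/148=0.1554, 1/148=0.0068, 1/148=0.0068, 24/148=0.1622, 12/148=0.0811, 1/148=0.0068
Σpᵢ² = 0.0878² + 0.4932² + 0.1554² + 0.0068² + 0.0068² + 0.1622² + 0.0811² + 0.0068² = 0.007709 + 0.243246 + 0.024149 + 0.000046 + 0.000046 + 0.026309 + 0.006577 + 0.000046 = 0.308128
B = 1 / 0.308128 = 3.2454
Bₛ = (B − 1)/(n − 1) = (3.2454 − 1)/(8 − 1) = 2.2454/7 = 0.3208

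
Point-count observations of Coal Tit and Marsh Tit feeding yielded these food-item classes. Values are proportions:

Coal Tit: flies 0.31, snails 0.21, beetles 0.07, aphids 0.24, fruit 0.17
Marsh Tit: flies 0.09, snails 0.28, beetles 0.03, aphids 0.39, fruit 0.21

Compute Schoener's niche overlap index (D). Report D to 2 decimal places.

0.74

Σ|p₁ᵢ − p₂ᵢ| = 0.22 + 0.07 + 0.04 + 0.15 + 0.04 = 0.52
D = 1 − ½ × 0.52 = 1 − 0.260 = 0.7400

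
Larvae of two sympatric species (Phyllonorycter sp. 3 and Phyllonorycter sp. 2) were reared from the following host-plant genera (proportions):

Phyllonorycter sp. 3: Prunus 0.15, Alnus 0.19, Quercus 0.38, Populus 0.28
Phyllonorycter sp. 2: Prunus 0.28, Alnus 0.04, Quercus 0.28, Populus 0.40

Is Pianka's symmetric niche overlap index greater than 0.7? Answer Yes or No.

Σ p₁ᵢp₂ᵢ = 0.0420 + 0.0076 + 0.1064 + 0.1120 = 0.2680
Σp_1ᵢ² = 0.15² + 0.19² + 0.38² + 0.28² = 0.0225 + 0.0361 + 0.1444 + 0.0784 = 0.2814
Σp_2ᵢ² = 0.28² + 0.04² + 0.28² + 0.40² = 0.0784 + 0.0016 + 0.0784 + 0.1600 = 0.3184
O = 0.2680 / √(0.2814 × 0.3184) = 0.2680 / 0.29933 = 0.8953
O = 0.8953 > 0.7 → Yes.

Yes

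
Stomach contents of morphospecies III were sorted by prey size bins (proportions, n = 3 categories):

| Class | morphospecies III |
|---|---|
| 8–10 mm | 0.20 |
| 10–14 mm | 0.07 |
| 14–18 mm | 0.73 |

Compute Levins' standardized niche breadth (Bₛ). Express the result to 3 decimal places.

0.365

Σpᵢ² = 0.20² + 0.07² + 0.73² = 0.0400 + 0.0049 + 0.5329 = 0.5778
B = 1 / 0.5778 = 1.73070
Bₛ = (B − 1)/(n − 1) = (1.73070 − 1)/(3 − 1) = 0.73070/2 = 0.36535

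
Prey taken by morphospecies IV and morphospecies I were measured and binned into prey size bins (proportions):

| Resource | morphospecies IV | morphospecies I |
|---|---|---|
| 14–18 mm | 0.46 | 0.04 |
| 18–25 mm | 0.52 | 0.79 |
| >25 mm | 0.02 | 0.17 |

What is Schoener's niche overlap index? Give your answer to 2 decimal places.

Σ|p₁ᵢ − p₂ᵢ| = 0.42 + 0.27 + 0.15 = 0.84
D = 1 − ½ × 0.84 = 1 − 0.420 = 0.5800

0.58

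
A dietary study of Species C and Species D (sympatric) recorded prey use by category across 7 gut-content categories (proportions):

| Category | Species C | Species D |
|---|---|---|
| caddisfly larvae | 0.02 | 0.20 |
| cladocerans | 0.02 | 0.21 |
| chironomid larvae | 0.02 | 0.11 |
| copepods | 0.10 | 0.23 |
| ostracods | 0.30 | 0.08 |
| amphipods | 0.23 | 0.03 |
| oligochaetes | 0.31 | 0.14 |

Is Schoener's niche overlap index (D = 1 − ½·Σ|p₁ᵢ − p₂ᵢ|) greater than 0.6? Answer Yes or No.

No

Σ|p₁ᵢ − p₂ᵢ| = 0.18 + 0.19 + 0.09 + 0.13 + 0.22 + 0.20 + 0.17 = 1.18
D = 1 − ½ × 1.18 = 1 − 0.590 = 0.4100
D = 0.4100 < 0.6 → No.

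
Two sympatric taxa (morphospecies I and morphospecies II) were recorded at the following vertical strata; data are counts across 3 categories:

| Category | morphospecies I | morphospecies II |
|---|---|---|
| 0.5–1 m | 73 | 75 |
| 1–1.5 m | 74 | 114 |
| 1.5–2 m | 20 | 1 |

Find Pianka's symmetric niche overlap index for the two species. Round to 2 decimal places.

Proportions for morphospecies I (n=167): 73/167=0.4371, 74/167=0.4431, 20/167=0.1198
Proportions for morphospecies II (n=190): 75/190=0.3947, 114/190=0.6000, 1/190=0.0053
Σ p₁ᵢp₂ᵢ = 0.172523 + 0.265860 + 0.000635 = 0.439018
Σp_1ᵢ² = 0.4371² + 0.4431² + 0.1198² = 0.191056 + 0.196338 + 0.014352 = 0.401746
Σp_2ᵢ² = 0.3947² + 0.6000² + 0.0053² = 0.155788 + 0.360000 + 0.000028 = 0.515816
O = 0.439018 / √(0.401746 × 0.515816) = 0.439018 / 0.4552219 = 0.9644

0.96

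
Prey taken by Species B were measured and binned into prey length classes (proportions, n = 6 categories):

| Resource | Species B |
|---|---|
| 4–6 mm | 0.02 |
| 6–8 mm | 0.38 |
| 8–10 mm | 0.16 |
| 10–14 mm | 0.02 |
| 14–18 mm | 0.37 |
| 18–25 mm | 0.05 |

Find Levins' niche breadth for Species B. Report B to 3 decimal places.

Σpᵢ² = 0.02² + 0.38² + 0.16² + 0.02² + 0.37² + 0.05² = 0.0004 + 0.1444 + 0.0256 + 0.0004 + 0.1369 + 0.0025 = 0.3102
B = 1 / 0.3102 = 3.22373

3.224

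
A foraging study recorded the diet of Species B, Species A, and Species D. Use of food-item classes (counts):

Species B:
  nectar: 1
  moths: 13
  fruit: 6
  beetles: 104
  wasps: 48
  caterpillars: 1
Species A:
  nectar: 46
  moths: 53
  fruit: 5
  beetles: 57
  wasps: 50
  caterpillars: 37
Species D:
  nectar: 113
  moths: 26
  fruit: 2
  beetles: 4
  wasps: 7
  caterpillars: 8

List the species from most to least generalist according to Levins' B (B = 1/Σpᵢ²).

Species A > Species B > Species D

Proportions for Species B (n=173): 1/173=0.0058, 13/173=0.0751, 6/173=0.0347, 104/173=0.6012, 48/173=0.2775, 1/173=0.0058
Proportions for Species A (n=248): 46/248=0.1855, 53/248=0.2137, 5/248=0.0202, 57/248=0.2298, 50/248=0.2016, 37/248=0.1492
Proportions for Species D (n=160): 113/160=0.7063, 26/160=0.1625, 2/160=0.0125, 4/160=0.0250, 7/160=0.0438, 8/160=0.0500
Σp_Bᵢ² = 0.0058² + 0.0751² + 0.0347² + 0.6012² + 0.2775² + 0.0058² = 0.000034 + 0.005640 + 0.001204 + 0.361441 + 0.077006 + 0.000034 = 0.445359
B_B = 1 / 0.445359 = 2.2454
Σp_Aᵢ² = 0.1855² + 0.2137² + 0.0202² + 0.2298² + 0.2016² + 0.1492² = 0.034410 + 0.045668 + 0.000408 + 0.052808 + 0.040643 + 0.022261 = 0.196198
B_A = 1 / 0.196198 = 5.0969
Σp_Dᵢ² = 0.7063² + 0.1625² + 0.0125² + 0.0250² + 0.0438² + 0.0500² = 0.498860 + 0.026406 + 0.000156 + 0.000625 + 0.001918 + 0.002500 = 0.530465
B_D = 1 / 0.530465 = 1.8851
Ranking by B (broadest → narrowest): Species A (5.10) > Species B (2.25) > Species D (1.89)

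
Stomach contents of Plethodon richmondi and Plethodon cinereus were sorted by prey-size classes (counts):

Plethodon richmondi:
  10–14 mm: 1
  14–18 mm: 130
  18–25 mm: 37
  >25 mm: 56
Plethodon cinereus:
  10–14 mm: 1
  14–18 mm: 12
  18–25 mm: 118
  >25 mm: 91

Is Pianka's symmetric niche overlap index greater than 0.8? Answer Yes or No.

No

Proportions for Plethodon richmondi (n=224): 1/224=0.0045, 130/224=0.5804, 37/224=0.1652, 56/224=0.2500
Proportions for Plethodon cinereus (n=222): 1/222=0.0045, 12/222=0.0541, 118/222=0.5315, 91/222=0.4099
Σ p₁ᵢp₂ᵢ = 0.000020 + 0.031400 + 0.087804 + 0.102475 = 0.221699
Σp_1ᵢ² = 0.0045² + 0.5804² + 0.1652² + 0.2500² = 0.000020 + 0.336864 + 0.027291 + 0.062500 = 0.426675
Σp_2ᵢ² = 0.0045² + 0.0541² + 0.5315² + 0.4099² = 0.000020 + 0.002927 + 0.282492 + 0.168018 = 0.453457
O = 0.221699 / √(0.426675 × 0.453457) = 0.221699 / 0.4398622 = 0.5040
O = 0.5040 < 0.8 → No.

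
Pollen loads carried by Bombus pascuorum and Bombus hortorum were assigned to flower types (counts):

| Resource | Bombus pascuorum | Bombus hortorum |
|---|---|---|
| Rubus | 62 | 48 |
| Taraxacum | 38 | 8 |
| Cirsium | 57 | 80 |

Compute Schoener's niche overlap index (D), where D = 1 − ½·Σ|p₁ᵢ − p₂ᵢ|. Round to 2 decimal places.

0.77

Proportions for Bombus pascuorum (n=157): 62/157=0.3949, 38/157=0.2420, 57/157=0.3631
Proportions for Bombus hortorum (n=136): 48/136=0.3529, 8/136=0.0588, 80/136=0.5882
Σ|p₁ᵢ − p₂ᵢ| = 0.0420 + 0.1832 + 0.2251 = 0.4503
D = 1 − ½ × 0.4503 = 1 − 0.22515 = 0.77485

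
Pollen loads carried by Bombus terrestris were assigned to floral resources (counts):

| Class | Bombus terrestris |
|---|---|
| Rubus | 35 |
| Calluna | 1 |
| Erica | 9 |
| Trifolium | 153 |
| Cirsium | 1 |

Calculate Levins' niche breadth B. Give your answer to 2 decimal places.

1.60

Proportions for Bombus terrestris (n=199): 35/199=0.1759, 1/199=0.0050, 9/199=0.0452, 153/199=0.7688, 1/199=0.0050
Σpᵢ² = 0.1759² + 0.0050² + 0.0452² + 0.7688² + 0.0050² = 0.030941 + 0.000025 + 0.002043 + 0.591053 + 0.000025 = 0.624087
B = 1 / 0.624087 = 1.6023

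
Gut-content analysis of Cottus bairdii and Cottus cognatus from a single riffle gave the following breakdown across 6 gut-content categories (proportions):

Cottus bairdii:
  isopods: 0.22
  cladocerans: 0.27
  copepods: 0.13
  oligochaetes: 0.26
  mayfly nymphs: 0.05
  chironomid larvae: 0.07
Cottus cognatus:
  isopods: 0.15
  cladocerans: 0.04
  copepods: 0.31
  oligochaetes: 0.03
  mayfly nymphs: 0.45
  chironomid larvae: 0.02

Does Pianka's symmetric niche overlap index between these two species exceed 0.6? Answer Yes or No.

Σ p₁ᵢp₂ᵢ = 0.0330 + 0.0108 + 0.0403 + 0.0078 + 0.0225 + 0.0014 = 0.1158
Σp_1ᵢ² = 0.22² + 0.27² + 0.13² + 0.26² + 0.05² + 0.07² = 0.0484 + 0.0729 + 0.0169 + 0.0676 + 0.0025 + 0.0049 = 0.2132
Σp_2ᵢ² = 0.15² + 0.04² + 0.31² + 0.03² + 0.45² + 0.02² = 0.0225 + 0.0016 + 0.0961 + 0.0009 + 0.2025 + 0.0004 = 0.3240
O = 0.1158 / √(0.2132 × 0.3240) = 0.1158 / 0.26282 = 0.4406
O = 0.4406 < 0.6 → No.

No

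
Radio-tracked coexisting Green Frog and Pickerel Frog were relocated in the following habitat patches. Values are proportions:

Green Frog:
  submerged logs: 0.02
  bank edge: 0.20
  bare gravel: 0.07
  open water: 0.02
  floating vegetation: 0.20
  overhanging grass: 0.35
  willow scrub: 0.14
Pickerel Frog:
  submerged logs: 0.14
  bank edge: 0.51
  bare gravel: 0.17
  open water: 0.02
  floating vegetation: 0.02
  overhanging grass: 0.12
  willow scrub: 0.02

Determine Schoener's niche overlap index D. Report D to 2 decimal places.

0.47

Σ|p₁ᵢ − p₂ᵢ| = 0.12 + 0.31 + 0.10 + 0.00 + 0.18 + 0.23 + 0.12 = 1.06
D = 1 − ½ × 1.06 = 1 − 0.530 = 0.4700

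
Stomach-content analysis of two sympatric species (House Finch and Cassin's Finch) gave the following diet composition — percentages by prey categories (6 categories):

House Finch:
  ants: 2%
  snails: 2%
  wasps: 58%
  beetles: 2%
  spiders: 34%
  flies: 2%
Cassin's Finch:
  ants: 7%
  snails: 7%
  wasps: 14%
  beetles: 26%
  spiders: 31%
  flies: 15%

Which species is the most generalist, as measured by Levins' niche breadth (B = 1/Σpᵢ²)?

Cassin's Finch

Convert percentages to proportions (divide by 100).
Σp_Housᵢ² = 0.02² + 0.02² + 0.58² + 0.02² + 0.34² + 0.02² = 0.0004 + 0.0004 + 0.3364 + 0.0004 + 0.1156 + 0.0004 = 0.4536
B_Hous = 1 / 0.4536 = 2.2046
Σp_Cassᵢ² = 0.07² + 0.07² + 0.14² + 0.26² + 0.31² + 0.15² = 0.0049 + 0.0049 + 0.0196 + 0.0676 + 0.0961 + 0.0225 = 0.2156
B_Cass = 1 / 0.2156 = 4.6382
Highest B → broadest niche (most generalist): Cassin's Finch (B = 4.64).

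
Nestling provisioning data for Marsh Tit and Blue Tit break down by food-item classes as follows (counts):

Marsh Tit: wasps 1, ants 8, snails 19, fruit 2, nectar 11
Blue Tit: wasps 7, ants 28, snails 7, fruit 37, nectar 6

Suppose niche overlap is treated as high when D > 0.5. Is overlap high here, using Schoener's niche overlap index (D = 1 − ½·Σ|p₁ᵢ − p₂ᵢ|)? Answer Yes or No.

No

Proportions for Marsh Tit (n=41): 1/41=0.0244, 8/41=0.1951, 19/41=0.4634, 2/41=0.0488, 11/41=0.2683
Proportions for Blue Tit (n=85): 7/85=0.0824, 28/85=0.3294, 7/85=0.0824, 37/85=0.4353, 6/85=0.0706
Σ|p₁ᵢ − p₂ᵢ| = 0.0580 + 0.1343 + 0.3810 + 0.3865 + 0.1977 = 1.1575
D = 1 − ½ × 1.1575 = 1 − 0.57875 = 0.42125
D = 0.42125 < 0.5 → No.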